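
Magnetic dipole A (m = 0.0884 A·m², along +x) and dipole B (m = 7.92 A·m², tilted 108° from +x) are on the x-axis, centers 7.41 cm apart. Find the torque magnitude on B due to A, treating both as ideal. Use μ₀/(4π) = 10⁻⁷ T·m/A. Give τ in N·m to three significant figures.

τ ≈ 3.27×10⁻⁴ N·m

Dipole B is on the axis of dipole A, so B₁ there is axial: B₁ = (μ₀/4π)·2m₁/r³ along +x.
B₁ = 2(10⁻⁷)(0.0884)/(0.0741)³ = 4.345×10⁻⁵ T.
τ = m₂ B₁ sinθ.
τ = (7.92)(4.345×10⁻⁵)·sin108° = 3.273×10⁻⁴ N·m.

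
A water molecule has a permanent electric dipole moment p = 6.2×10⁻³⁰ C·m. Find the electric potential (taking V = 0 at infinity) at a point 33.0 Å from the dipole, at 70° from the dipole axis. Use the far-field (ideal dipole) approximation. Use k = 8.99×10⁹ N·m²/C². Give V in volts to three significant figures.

V ≈ 0.00175 V

The dipole potential is V = kp cosθ / r².
V = (8.99×10⁹)(6.20×10⁻³⁰)·cos70° / (3.30×10⁻⁹)² = 0.001751 V.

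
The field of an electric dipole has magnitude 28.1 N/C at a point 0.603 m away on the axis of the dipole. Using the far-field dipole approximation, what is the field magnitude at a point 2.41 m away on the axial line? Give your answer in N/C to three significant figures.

Dipole fields scale as 1/r³ in the far field; the geometry is the same at both points.
E₂ = E₁ · (r₁/r₂)³ = 28.1 · (0.603/2.41)³.
(r₁/r₂)³ = (0.2502)³ = 0.01566.
E₂ ≈ 0.4402 N/C.

E ≈ 0.440 N/C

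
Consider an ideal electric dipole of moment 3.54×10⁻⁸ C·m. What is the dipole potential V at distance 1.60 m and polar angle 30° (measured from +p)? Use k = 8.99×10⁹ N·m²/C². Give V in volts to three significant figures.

The dipole potential is V = kp cosθ / r².
V = (8.99×10⁹)(3.54×10⁻⁸)·cos30° / (1.60)² = 107.7 V.

V ≈ 108 V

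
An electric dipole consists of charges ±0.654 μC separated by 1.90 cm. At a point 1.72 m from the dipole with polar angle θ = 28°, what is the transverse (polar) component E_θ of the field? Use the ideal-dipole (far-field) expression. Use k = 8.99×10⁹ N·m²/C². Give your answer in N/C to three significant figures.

E_θ ≈ 10.3 N/C

Dipole moment p = qd = (6.54×10⁻⁷ C)(0.0190 m) = 1.243×10⁻⁸ C·m.
For a dipole, E_θ = (kp sinθ)/r³.
kp/r³ = (8.99×10⁹)(1.243×10⁻⁸)/(1.72)³ = 21.96 N/C.
E_θ = 21.96·sin28° = 10.31 N/C.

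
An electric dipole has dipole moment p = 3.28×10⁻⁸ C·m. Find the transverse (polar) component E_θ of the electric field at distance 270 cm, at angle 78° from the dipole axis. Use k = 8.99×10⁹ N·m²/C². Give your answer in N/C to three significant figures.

For a dipole, E_θ = (kp sinθ)/r³.
kp/r³ = (8.99×10⁹)(3.28×10⁻⁸)/(2.70)³ = 14.98 N/C.
E_θ = 14.98·sin78° = 14.65 N/C.

E_θ ≈ 14.7 N/C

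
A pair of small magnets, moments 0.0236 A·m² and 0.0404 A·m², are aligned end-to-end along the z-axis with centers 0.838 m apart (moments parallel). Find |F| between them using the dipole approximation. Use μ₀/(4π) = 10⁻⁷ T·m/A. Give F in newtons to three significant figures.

On-axis B of dipole 1: B = (μ₀/4π)·2m₁/r³. Force on dipole 2: F = m₂·dB/dr.
dB/dr = −(μ₀/4π)·6m₁/r⁴, so |F| = (μ₀/4π)·6m₁m₂/r⁴.
F = 6(10⁻⁷)(0.0236)(0.0404)/(0.838)⁴ = 1.160×10⁻⁹ N.

F ≈ 1.16×10⁻⁹ N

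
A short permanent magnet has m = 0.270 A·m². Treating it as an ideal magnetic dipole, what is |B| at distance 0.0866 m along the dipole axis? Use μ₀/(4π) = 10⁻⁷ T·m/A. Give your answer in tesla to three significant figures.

On axis B = (μ₀/4π)·2m/r³.
B = 2·(10⁻⁷)·(0.270) / (0.0866)³ = 8.315×10⁻⁵ T.

B ≈ 8.31×10⁻⁵ T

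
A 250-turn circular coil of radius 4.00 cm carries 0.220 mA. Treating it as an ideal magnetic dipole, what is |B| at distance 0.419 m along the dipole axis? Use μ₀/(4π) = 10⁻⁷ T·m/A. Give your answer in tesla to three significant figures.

B ≈ 7.52×10⁻¹⁰ T

m = NIA = NIπa² = 250·(2.20×10⁻⁴)·π·(0.0400)² = 2.765×10⁻⁴ A·m².
On axis B = (μ₀/4π)·2m/r³.
B = 2·(10⁻⁷)·(2.765×10⁻⁴) / (0.419)³ = 7.518×10⁻¹⁰ T.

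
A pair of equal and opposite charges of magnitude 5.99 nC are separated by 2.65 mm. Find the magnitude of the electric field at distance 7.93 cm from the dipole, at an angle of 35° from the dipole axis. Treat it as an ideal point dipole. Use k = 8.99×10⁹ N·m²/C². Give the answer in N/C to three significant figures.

E ≈ 497 N/C

Dipole moment p = qd = (5.99×10⁻⁹ C)(0.00265 m) = 1.587×10⁻¹¹ C·m.
At angle θ the dipole field magnitude is E = (kp/r³)·√(1 + 3cos²θ).
kp/r³ = (8.99×10⁹)(1.587×10⁻¹¹) / (0.0793)³ = 286.1 N/C.
√(1 + 3cos²35°) = √(1 + 3·0.6710) = √3.0130 ≈ 1.7358.
E ≈ 286.1 × 1.736 = 496.6 N/C.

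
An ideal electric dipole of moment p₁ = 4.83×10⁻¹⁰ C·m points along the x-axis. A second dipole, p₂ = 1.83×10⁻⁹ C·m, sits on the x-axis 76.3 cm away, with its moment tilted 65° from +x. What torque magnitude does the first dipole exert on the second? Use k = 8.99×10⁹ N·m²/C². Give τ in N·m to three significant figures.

τ ≈ 3.24×10⁻⁸ N·m

The second dipole sits on the axis of the first, so the field there is axial: E₁ = 2kp₁/r³ along +x.
E₁ = 2(8.99×10⁹)(4.83×10⁻¹⁰)/(0.763)³ = 19.55 N/C.
Torque on the second dipole: τ = p₂ E₁ sinθ.
τ = (1.83×10⁻⁹)(19.55)·sin65° = 3.243×10⁻⁸ N·m.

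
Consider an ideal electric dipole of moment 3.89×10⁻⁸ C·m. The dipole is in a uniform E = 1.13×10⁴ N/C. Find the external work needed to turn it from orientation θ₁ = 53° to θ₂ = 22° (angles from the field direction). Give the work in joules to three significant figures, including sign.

W_ext = ΔU = U(θ₂) − U(θ₁) = −pE cosθ₂ − (−pE cosθ₁) = pE(cosθ₁ − cosθ₂).
W = (3.89×10⁻⁸)(1.13×10⁴)·(cos53° − cos22°) = (4.396×10⁻⁴)·(-0.3254) = -1.430×10⁻⁴ J.

W ≈ -1.43×10⁻⁴ J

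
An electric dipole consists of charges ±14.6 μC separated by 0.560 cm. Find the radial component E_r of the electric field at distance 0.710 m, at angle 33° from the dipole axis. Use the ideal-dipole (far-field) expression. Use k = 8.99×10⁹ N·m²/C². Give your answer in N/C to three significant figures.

Dipole moment p = qd = (1.46×10⁻⁵ C)(0.00560 m) = 8.176×10⁻⁸ C·m.
For a dipole, E_r = (2kp cosθ)/r³.
kp/r³ = (8.99×10⁹)(8.176×10⁻⁸)/(0.710)³ = 2054 N/C.
E_r = 2·2054·cos33° = 3445 N/C.

E_r ≈ 3440 N/C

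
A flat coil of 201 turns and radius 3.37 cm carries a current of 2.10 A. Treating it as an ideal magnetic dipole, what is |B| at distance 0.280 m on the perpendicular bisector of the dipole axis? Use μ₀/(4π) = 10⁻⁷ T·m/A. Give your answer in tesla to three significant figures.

m = NIA = NIπa² = 201·(2.10)·π·(0.0337)² = 1.506 A·m².
In the equatorial plane B = (μ₀/4π)·m/r³ (half the axial value).
B = (10⁻⁷)·(1.506) / (0.280)³ = 6.860×10⁻⁶ T.

B ≈ 6.86×10⁻⁶ T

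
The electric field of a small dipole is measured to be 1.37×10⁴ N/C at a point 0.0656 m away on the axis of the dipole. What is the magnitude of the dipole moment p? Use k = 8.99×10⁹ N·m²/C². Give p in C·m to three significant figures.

p ≈ 2.15×10⁻¹⁰ C·m

On axis E = 2kp/r³, so p = Er³/(2k).
p = (1.37×10⁴)·(0.0656)³ / (2·8.99×10⁹) = 2.151×10⁻¹⁰ C·m.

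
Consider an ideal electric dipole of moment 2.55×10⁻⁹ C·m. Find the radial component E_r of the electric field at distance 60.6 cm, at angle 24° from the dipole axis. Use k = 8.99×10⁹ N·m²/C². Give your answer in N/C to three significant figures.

For a dipole, E_r = (2kp cosθ)/r³.
kp/r³ = (8.99×10⁹)(2.55×10⁻⁹)/(0.606)³ = 103.0 N/C.
E_r = 2·103.0·cos24° = 188.2 N/C.

E_r ≈ 188 N/C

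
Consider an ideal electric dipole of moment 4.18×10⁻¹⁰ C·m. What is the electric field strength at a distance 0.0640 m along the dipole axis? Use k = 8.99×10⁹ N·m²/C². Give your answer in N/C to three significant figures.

On the dipole axis E = 2kp/r³.
E = 2·(8.99×10⁹)(4.18×10⁻¹⁰) / (0.0640)³ = 2.867×10⁴ N/C.

E ≈ 2.87×10⁴ N/C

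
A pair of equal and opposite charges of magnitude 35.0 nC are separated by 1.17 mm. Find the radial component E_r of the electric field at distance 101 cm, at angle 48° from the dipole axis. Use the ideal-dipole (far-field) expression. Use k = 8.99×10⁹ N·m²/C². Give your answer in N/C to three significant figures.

E_r ≈ 0.478 N/C

Dipole moment p = qd = (3.50×10⁻⁸ C)(0.00117 m) = 4.095×10⁻¹¹ C·m.
For a dipole, E_r = (2kp cosθ)/r³.
kp/r³ = (8.99×10⁹)(4.095×10⁻¹¹)/(1.01)³ = 0.3573 N/C.
E_r = 2·0.3573·cos48° = 0.4782 N/C.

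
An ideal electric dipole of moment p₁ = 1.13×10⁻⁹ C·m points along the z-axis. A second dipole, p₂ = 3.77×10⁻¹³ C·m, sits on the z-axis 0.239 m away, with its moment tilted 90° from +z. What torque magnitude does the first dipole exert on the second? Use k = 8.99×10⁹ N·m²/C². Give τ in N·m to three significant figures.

The second dipole sits on the axis of the first, so the field there is axial: E₁ = 2kp₁/r³ along +z.
E₁ = 2(8.99×10⁹)(1.13×10⁻⁹)/(0.239)³ = 1488 N/C.
Torque on the second dipole: τ = p₂ E₁ sinθ.
τ = (3.77×10⁻¹³)(1488)·sin90° = 5.611×10⁻¹⁰ N·m.

τ ≈ 5.61×10⁻¹⁰ N·m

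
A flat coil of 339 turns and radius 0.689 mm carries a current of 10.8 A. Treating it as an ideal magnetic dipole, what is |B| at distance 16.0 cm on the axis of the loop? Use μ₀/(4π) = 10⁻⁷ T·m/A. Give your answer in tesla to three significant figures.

B ≈ 2.67×10⁻⁷ T

m = NIA = NIπa² = 339·(10.8)·π·(6.89×10⁻⁴)² = 0.00546 A·m².
On axis B = (μ₀/4π)·2m/r³.
B = 2·(10⁻⁷)·(0.00546) / (0.160)³ = 2.666×10⁻⁷ T.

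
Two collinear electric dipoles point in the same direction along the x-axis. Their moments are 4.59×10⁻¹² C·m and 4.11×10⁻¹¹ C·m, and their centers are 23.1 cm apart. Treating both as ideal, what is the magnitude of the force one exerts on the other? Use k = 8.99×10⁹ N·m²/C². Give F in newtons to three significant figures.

On-axis field of dipole 1 at distance r: E = 2kp₁/r³. Force on dipole 2 is F = p₂·dE/dr (gradient along axis).
dE/dr = −6kp₁/r⁴, so |F| = 6kp₁p₂/r⁴ (attractive for aligned moments).
F = 6(8.99×10⁹)(4.59×10⁻¹²)(4.11×10⁻¹¹)/(0.231)⁴ = 3.574×10⁻⁹ N.

F ≈ 3.57×10⁻⁹ N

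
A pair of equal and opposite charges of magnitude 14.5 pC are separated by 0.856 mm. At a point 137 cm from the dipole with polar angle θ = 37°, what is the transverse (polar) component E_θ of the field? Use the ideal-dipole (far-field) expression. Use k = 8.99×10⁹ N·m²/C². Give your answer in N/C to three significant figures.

E_θ ≈ 2.61×10⁻⁵ N/C

Dipole moment p = qd = (1.45×10⁻¹¹ C)(8.56×10⁻⁴ m) = 1.241×10⁻¹⁴ C·m.
For a dipole, E_θ = (kp sinθ)/r³.
kp/r³ = (8.99×10⁹)(1.241×10⁻¹⁴)/(1.37)³ = 4.339×10⁻⁵ N/C.
E_θ = 4.339×10⁻⁵·sin37° = 2.611×10⁻⁵ N/C.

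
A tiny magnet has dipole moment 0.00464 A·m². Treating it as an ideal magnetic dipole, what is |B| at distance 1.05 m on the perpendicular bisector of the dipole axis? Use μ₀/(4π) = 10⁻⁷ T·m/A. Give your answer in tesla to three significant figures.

In the equatorial plane B = (μ₀/4π)·m/r³ (half the axial value).
B = (10⁻⁷)·(0.00464) / (1.05)³ = 4.008×10⁻¹⁰ T.

B ≈ 4.01×10⁻¹⁰ T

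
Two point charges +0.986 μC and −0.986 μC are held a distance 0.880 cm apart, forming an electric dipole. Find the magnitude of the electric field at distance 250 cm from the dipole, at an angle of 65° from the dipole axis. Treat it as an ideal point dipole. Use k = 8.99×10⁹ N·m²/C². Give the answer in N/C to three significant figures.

Dipole moment p = qd = (9.86×10⁻⁷ C)(0.00880 m) = 8.677×10⁻⁹ C·m.
At angle θ the dipole field magnitude is E = (kp/r³)·√(1 + 3cos²θ).
kp/r³ = (8.99×10⁹)(8.677×10⁻⁹) / (2.50)³ = 4.992 N/C.
√(1 + 3cos²65°) = √(1 + 3·0.1786) = √1.5358 ≈ 1.2393.
E ≈ 4.992 × 1.239 = 6.187 N/C.

E ≈ 6.19 N/C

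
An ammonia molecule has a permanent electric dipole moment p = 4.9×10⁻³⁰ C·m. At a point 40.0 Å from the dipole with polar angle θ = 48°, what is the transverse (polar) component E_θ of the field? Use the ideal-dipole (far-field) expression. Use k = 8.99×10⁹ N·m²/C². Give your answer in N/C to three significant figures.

E_θ ≈ 5.12×10⁵ N/C

For a dipole, E_θ = (kp sinθ)/r³.
kp/r³ = (8.99×10⁹)(4.90×10⁻³⁰)/(4.00×10⁻⁹)³ = 6.883×10⁵ N/C.
E_θ = 6.883×10⁵·sin48° = 5.115×10⁵ N/C.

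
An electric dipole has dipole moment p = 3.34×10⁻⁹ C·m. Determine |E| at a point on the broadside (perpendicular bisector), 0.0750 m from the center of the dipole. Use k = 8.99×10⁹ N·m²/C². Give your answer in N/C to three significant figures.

In the equatorial plane E = kp/r³.
E = (8.99×10⁹)(3.34×10⁻⁹) / (0.0750)³ = 7.117×10⁴ N/C.

E ≈ 7.12×10⁴ N/C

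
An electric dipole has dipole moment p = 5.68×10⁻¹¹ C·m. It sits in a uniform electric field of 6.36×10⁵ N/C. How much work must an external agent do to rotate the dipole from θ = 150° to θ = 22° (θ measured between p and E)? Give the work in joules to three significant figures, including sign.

W_ext = ΔU = U(θ₂) − U(θ₁) = −pE cosθ₂ − (−pE cosθ₁) = pE(cosθ₁ − cosθ₂).
W = (5.68×10⁻¹¹)(6.36×10⁵)·(cos150° − cos22°) = (3.612×10⁻⁵)·(-1.7932) = -6.478×10⁻⁵ J.

W ≈ -6.48×10⁻⁵ J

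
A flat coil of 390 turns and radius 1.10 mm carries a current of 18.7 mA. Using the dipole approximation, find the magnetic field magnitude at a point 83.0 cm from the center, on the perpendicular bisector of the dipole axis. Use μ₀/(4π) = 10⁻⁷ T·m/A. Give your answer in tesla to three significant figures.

B ≈ 4.85×10⁻¹² T

m = NIA = NIπa² = 390·(0.0187)·π·(0.00110)² = 2.772×10⁻⁵ A·m².
In the equatorial plane B = (μ₀/4π)·m/r³ (half the axial value).
B = (10⁻⁷)·(2.772×10⁻⁵) / (0.830)³ = 4.848×10⁻¹² T.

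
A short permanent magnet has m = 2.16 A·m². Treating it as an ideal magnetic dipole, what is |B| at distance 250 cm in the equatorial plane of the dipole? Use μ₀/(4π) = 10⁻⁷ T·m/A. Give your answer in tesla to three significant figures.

B ≈ 1.38×10⁻⁸ T

In the equatorial plane B = (μ₀/4π)·m/r³ (half the axial value).
B = (10⁻⁷)·(2.16) / (2.50)³ = 1.382×10⁻⁸ T.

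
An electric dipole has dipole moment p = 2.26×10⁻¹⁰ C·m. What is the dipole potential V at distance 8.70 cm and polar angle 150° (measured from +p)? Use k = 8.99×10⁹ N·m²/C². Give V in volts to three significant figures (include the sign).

V ≈ -232 V

The dipole potential is V = kp cosθ / r².
V = (8.99×10⁹)(2.26×10⁻¹⁰)·cos150° / (0.0870)² = -232.5 V.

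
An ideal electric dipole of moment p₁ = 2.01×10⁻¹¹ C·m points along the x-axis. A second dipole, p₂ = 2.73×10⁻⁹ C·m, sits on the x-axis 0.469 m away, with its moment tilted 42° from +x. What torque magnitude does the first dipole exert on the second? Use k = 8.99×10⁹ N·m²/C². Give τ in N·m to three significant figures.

The second dipole sits on the axis of the first, so the field there is axial: E₁ = 2kp₁/r³ along +x.
E₁ = 2(8.99×10⁹)(2.01×10⁻¹¹)/(0.469)³ = 3.503 N/C.
Torque on the second dipole: τ = p₂ E₁ sinθ.
τ = (2.73×10⁻⁹)(3.503)·sin42° = 6.399×10⁻⁹ N·m.

τ ≈ 6.40×10⁻⁹ N·m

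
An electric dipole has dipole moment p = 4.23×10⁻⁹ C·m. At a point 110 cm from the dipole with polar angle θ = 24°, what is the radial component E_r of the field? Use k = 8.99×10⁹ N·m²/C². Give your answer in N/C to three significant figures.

E_r ≈ 52.2 N/C

For a dipole, E_r = (2kp cosθ)/r³.
kp/r³ = (8.99×10⁹)(4.23×10⁻⁹)/(1.10)³ = 28.57 N/C.
E_r = 2·28.57·cos24° = 52.20 N/C.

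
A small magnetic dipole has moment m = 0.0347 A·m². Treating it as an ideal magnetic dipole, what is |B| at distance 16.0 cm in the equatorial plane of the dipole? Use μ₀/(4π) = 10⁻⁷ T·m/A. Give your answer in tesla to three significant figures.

B ≈ 8.47×10⁻⁷ T

In the equatorial plane B = (μ₀/4π)·m/r³ (half the axial value).
B = (10⁻⁷)·(0.0347) / (0.160)³ = 8.472×10⁻⁷ T.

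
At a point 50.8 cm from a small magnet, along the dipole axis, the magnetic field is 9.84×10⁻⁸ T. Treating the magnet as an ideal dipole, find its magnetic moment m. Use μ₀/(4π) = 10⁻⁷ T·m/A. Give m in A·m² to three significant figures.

m ≈ 0.0645 A·m²

On axis B = (μ₀/4π)·2m/r³, so m = Br³·4π/(μ₀·2).
m = (9.84×10⁻⁸)·(0.508)³ / (2·10⁻⁷) = 0.06450 A·m².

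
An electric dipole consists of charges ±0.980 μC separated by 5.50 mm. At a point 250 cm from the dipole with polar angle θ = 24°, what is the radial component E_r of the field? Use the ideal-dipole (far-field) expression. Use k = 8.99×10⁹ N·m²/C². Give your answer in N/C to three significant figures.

Dipole moment p = qd = (9.80×10⁻⁷ C)(0.00550 m) = 5.39×10⁻⁹ C·m.
For a dipole, E_r = (2kp cosθ)/r³.
kp/r³ = (8.99×10⁹)(5.39×10⁻⁹)/(2.50)³ = 3.101 N/C.
E_r = 2·3.101·cos24° = 5.666 N/C.

E_r ≈ 5.67 N/C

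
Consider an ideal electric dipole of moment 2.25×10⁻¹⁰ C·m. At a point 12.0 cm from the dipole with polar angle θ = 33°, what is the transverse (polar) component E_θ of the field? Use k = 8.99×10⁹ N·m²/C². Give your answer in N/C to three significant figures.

E_θ ≈ 638 N/C

For a dipole, E_θ = (kp sinθ)/r³.
kp/r³ = (8.99×10⁹)(2.25×10⁻¹⁰)/(0.120)³ = 1171 N/C.
E_θ = 1171·sin33° = 637.5 N/C.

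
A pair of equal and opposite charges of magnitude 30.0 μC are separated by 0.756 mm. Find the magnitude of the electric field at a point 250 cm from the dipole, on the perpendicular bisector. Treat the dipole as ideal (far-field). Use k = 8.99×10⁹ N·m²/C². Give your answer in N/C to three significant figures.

Dipole moment p = qd = (3.00×10⁻⁵ C)(7.56×10⁻⁴ m) = 2.268×10⁻⁸ C·m.
In the equatorial plane E = kp/r³.
E = (8.99×10⁹)(2.268×10⁻⁸) / (2.50)³ = 13.05 N/C.

E ≈ 13.0 N/C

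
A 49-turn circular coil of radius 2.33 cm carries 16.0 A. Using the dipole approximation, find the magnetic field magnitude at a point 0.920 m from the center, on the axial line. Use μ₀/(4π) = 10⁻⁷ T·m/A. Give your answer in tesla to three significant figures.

m = NIA = NIπa² = 49·(16.0)·π·(0.0233)² = 1.337 A·m².
On axis B = (μ₀/4π)·2m/r³.
B = 2·(10⁻⁷)·(1.337) / (0.920)³ = 3.434×10⁻⁷ T.

B ≈ 3.43×10⁻⁷ T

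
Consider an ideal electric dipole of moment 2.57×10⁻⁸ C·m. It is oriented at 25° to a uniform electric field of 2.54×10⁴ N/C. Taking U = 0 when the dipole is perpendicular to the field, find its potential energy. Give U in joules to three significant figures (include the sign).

U ≈ -5.92×10⁻⁴ J

U = −p·E = −pE cosθ.
U = −(2.57×10⁻⁸)(2.54×10⁴)·cos25° = -5.916×10⁻⁴ J.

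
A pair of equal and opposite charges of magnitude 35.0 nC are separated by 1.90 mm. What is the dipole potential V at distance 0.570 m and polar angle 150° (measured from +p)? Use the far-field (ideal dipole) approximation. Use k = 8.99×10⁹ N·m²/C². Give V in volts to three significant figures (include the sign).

V ≈ -1.59 V

Dipole moment p = qd = (3.50×10⁻⁸ C)(0.00190 m) = 6.65×10⁻¹¹ C·m.
The dipole potential is V = kp cosθ / r².
V = (8.99×10⁹)(6.65×10⁻¹¹)·cos150° / (0.570)² = -1.594 V.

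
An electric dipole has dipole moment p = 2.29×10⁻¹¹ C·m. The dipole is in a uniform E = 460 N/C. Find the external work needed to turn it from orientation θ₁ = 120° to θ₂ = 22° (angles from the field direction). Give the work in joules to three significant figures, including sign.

W ≈ -1.50×10⁻⁸ J

W_ext = ΔU = U(θ₂) − U(θ₁) = −pE cosθ₂ − (−pE cosθ₁) = pE(cosθ₁ − cosθ₂).
W = (2.29×10⁻¹¹)(460)·(cos120° − cos22°) = (1.053×10⁻⁸)·(-1.4272) = -1.503×10⁻⁸ J.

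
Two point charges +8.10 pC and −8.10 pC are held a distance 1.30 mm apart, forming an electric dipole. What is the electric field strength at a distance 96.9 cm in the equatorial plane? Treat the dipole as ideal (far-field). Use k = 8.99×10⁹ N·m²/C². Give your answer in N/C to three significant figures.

E ≈ 1.04×10⁻⁴ N/C

Dipole moment p = qd = (8.10×10⁻¹² C)(0.00130 m) = 1.053×10⁻¹⁴ C·m.
In the equatorial plane E = kp/r³.
E = (8.99×10⁹)(1.053×10⁻¹⁴) / (0.969)³ = 1.040×10⁻⁴ N/C.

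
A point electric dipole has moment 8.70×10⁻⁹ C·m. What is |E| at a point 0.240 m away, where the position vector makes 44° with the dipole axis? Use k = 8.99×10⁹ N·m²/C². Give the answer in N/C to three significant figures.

At angle θ the dipole field magnitude is E = (kp/r³)·√(1 + 3cos²θ).
kp/r³ = (8.99×10⁹)(8.70×10⁻⁹) / (0.240)³ = 5658 N/C.
√(1 + 3cos²44°) = √(1 + 3·0.5174) = √2.5523 ≈ 1.5976.
E ≈ 5658 × 1.598 = 9039 N/C.

E ≈ 9040 N/C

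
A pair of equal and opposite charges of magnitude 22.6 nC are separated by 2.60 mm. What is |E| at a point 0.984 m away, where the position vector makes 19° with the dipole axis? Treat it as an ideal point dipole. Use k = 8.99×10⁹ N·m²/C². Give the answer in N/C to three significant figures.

Dipole moment p = qd = (2.26×10⁻⁸ C)(0.00260 m) = 5.876×10⁻¹¹ C·m.
At angle θ the dipole field magnitude is E = (kp/r³)·√(1 + 3cos²θ).
kp/r³ = (8.99×10⁹)(5.876×10⁻¹¹) / (0.984)³ = 0.5544 N/C.
√(1 + 3cos²19°) = √(1 + 3·0.8940) = √3.6820 ≈ 1.9189.
E ≈ 0.5544 × 1.919 = 1.064 N/C.

E ≈ 1.06 N/C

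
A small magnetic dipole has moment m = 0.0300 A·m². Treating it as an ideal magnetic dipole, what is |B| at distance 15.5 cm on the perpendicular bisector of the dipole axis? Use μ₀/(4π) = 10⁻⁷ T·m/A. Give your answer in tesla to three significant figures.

In the equatorial plane B = (μ₀/4π)·m/r³ (half the axial value).
B = (10⁻⁷)·(0.0300) / (0.155)³ = 8.056×10⁻⁷ T.

B ≈ 8.06×10⁻⁷ T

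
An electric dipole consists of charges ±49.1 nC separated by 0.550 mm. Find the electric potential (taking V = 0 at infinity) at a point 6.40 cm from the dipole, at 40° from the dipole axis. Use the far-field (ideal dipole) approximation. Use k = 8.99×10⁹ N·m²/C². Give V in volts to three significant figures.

V ≈ 45.4 V

Dipole moment p = qd = (4.91×10⁻⁸ C)(5.50×10⁻⁴ m) = 2.701×10⁻¹¹ C·m.
The dipole potential is V = kp cosθ / r².
V = (8.99×10⁹)(2.701×10⁻¹¹)·cos40° / (0.0640)² = 45.41 V.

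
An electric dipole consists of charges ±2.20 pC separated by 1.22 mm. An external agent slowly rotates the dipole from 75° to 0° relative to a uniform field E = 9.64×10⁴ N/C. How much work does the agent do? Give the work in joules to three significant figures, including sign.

Dipole moment p = qd = (2.20×10⁻¹² C)(0.00122 m) = 2.684×10⁻¹⁵ C·m.
W_ext = ΔU = U(θ₂) − U(θ₁) = −pE cosθ₂ − (−pE cosθ₁) = pE(cosθ₁ − cosθ₂).
W = (2.684×10⁻¹⁵)(9.64×10⁴)·(cos75° − cos0°) = (2.587×10⁻¹⁰)·(-0.7412) = -1.918×10⁻¹⁰ J.

W ≈ -1.92×10⁻¹⁰ J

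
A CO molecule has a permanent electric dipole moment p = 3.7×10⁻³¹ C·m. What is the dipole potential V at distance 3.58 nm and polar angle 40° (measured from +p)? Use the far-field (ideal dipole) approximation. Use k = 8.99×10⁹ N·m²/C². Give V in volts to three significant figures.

V ≈ 1.99×10⁻⁴ V

The dipole potential is V = kp cosθ / r².
V = (8.99×10⁹)(3.70×10⁻³¹)·cos40° / (3.58×10⁻⁹)² = 1.988×10⁻⁴ V.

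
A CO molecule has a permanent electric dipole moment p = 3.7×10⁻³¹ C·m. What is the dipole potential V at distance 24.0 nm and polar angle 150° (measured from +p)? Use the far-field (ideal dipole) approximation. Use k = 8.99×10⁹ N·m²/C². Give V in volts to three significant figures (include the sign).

V ≈ -5.00×10⁻⁶ V

The dipole potential is V = kp cosθ / r².
V = (8.99×10⁹)(3.70×10⁻³¹)·cos150° / (2.40×10⁻⁸)² = -5.001×10⁻⁶ V.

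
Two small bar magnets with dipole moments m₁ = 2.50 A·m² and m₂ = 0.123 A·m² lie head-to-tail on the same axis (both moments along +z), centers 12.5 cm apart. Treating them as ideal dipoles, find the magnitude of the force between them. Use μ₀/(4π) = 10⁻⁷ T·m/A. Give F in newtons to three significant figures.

F ≈ 7.56×10⁻⁴ N

On-axis B of dipole 1: B = (μ₀/4π)·2m₁/r³. Force on dipole 2: F = m₂·dB/dr.
dB/dr = −(μ₀/4π)·6m₁/r⁴, so |F| = (μ₀/4π)·6m₁m₂/r⁴.
F = 6(10⁻⁷)(2.50)(0.123)/(0.125)⁴ = 7.557×10⁻⁴ N.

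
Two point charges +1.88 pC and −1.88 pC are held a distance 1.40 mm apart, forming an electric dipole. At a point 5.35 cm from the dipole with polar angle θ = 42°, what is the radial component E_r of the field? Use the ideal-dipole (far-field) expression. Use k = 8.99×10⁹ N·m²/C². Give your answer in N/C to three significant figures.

Dipole moment p = qd = (1.88×10⁻¹² C)(0.00140 m) = 2.632×10⁻¹⁵ C·m.
For a dipole, E_r = (2kp cosθ)/r³.
kp/r³ = (8.99×10⁹)(2.632×10⁻¹⁵)/(0.0535)³ = 0.1545 N/C.
E_r = 2·0.1545·cos42° = 0.2297 N/C.

E_r ≈ 0.230 N/C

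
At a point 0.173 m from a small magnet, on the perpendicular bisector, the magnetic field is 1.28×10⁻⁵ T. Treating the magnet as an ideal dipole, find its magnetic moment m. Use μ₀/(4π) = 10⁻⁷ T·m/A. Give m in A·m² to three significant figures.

In the equatorial plane B = (μ₀/4π)·m/r³, so m = Br³·4π/(μ₀).
m = (1.28×10⁻⁵)·(0.173)³ / (10⁻⁷) = 0.6627 A·m².

m ≈ 0.663 A·m²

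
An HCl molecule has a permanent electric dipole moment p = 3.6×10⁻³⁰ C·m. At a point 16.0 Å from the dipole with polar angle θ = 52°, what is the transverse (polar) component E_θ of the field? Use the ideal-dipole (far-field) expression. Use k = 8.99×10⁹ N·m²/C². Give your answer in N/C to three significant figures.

E_θ ≈ 6.23×10⁶ N/C

For a dipole, E_θ = (kp sinθ)/r³.
kp/r³ = (8.99×10⁹)(3.60×10⁻³⁰)/(1.60×10⁻⁹)³ = 7.901×10⁶ N/C.
E_θ = 7.901×10⁶·sin52° = 6.226×10⁶ N/C.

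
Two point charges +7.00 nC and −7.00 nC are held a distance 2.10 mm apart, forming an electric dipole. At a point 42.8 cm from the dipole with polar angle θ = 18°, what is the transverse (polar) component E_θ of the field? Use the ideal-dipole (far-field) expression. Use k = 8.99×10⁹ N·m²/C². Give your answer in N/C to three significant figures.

E_θ ≈ 0.521 N/C

Dipole moment p = qd = (7.00×10⁻⁹ C)(0.00210 m) = 1.47×10⁻¹¹ C·m.
For a dipole, E_θ = (kp sinθ)/r³.
kp/r³ = (8.99×10⁹)(1.47×10⁻¹¹)/(0.428)³ = 1.686 N/C.
E_θ = 1.686·sin18° = 0.5209 N/C.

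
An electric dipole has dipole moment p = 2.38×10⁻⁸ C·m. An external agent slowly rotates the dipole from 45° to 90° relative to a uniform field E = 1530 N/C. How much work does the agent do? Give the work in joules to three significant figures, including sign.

W ≈ 2.57×10⁻⁵ J

W_ext = ΔU = U(θ₂) − U(θ₁) = −pE cosθ₂ − (−pE cosθ₁) = pE(cosθ₁ − cosθ₂).
W = (2.38×10⁻⁸)(1530)·(cos45° − cos90°) = (3.641×10⁻⁵)·(+0.7071) = 2.575×10⁻⁵ J.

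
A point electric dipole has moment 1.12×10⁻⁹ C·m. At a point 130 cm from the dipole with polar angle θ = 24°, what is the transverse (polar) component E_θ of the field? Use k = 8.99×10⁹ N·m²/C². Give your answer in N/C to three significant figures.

E_θ ≈ 1.86 N/C

For a dipole, E_θ = (kp sinθ)/r³.
kp/r³ = (8.99×10⁹)(1.12×10⁻⁹)/(1.30)³ = 4.583 N/C.
E_θ = 4.583·sin24° = 1.864 N/C.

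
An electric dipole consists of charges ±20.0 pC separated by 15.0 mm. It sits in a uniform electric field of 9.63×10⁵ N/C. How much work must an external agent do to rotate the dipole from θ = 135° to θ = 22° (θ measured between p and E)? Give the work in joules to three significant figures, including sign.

Dipole moment p = qd = (2.00×10⁻¹¹ C)(0.0150 m) = 3.00×10⁻¹³ C·m.
W_ext = ΔU = U(θ₂) − U(θ₁) = −pE cosθ₂ − (−pE cosθ₁) = pE(cosθ₁ − cosθ₂).
W = (3.00×10⁻¹³)(9.63×10⁵)·(cos135° − cos22°) = (2.889×10⁻⁷)·(-1.6343) = -4.721×10⁻⁷ J.

W ≈ -4.72×10⁻⁷ J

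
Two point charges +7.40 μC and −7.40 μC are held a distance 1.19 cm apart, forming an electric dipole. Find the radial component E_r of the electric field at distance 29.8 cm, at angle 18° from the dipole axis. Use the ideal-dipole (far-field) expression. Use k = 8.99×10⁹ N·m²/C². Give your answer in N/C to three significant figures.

Dipole moment p = qd = (7.40×10⁻⁶ C)(0.0119 m) = 8.806×10⁻⁸ C·m.
For a dipole, E_r = (2kp cosθ)/r³.
kp/r³ = (8.99×10⁹)(8.806×10⁻⁸)/(0.298)³ = 2.992×10⁴ N/C.
E_r = 2·2.992×10⁴·cos18° = 5.690×10⁴ N/C.

E_r ≈ 5.69×10⁴ N/C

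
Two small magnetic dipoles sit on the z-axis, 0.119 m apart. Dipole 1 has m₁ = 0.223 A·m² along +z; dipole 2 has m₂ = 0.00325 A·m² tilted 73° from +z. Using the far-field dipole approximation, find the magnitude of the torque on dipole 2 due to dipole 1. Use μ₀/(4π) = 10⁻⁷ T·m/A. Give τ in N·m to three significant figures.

Dipole B is on the axis of dipole A, so B₁ there is axial: B₁ = (μ₀/4π)·2m₁/r³ along +z.
B₁ = 2(10⁻⁷)(0.223)/(0.119)³ = 2.647×10⁻⁵ T.
τ = m₂ B₁ sinθ.
τ = (0.00325)(2.647×10⁻⁵)·sin73° = 8.226×10⁻⁸ N·m.

τ ≈ 8.23×10⁻⁸ N·m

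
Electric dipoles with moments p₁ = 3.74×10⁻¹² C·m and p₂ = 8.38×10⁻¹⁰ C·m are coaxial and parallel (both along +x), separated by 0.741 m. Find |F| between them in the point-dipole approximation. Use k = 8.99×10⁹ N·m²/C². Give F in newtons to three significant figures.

F ≈ 5.61×10⁻¹⁰ N

On-axis field of dipole 1 at distance r: E = 2kp₁/r³. Force on dipole 2 is F = p₂·dE/dr (gradient along axis).
dE/dr = −6kp₁/r⁴, so |F| = 6kp₁p₂/r⁴ (attractive for aligned moments).
F = 6(8.99×10⁹)(3.74×10⁻¹²)(8.38×10⁻¹⁰)/(0.741)⁴ = 5.607×10⁻¹⁰ N.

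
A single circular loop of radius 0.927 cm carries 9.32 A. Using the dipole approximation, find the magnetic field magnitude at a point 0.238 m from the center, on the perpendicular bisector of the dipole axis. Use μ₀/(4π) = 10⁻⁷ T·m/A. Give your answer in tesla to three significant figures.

Magnetic moment m = IA = Iπa² = (9.32)·π·(0.00927)² = 0.002516 A·m².
In the equatorial plane B = (μ₀/4π)·m/r³ (half the axial value).
B = (10⁻⁷)·(0.002516) / (0.238)³ = 1.866×10⁻⁸ T.

B ≈ 1.87×10⁻⁸ T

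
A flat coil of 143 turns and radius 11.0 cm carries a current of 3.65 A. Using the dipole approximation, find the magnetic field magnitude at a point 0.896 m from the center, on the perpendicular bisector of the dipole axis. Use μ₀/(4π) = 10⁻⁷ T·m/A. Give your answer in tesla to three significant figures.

m = NIA = NIπa² = 143·(3.65)·π·(0.110)² = 19.84 A·m².
In the equatorial plane B = (μ₀/4π)·m/r³ (half the axial value).
B = (10⁻⁷)·(19.84) / (0.896)³ = 2.758×10⁻⁶ T.

B ≈ 2.76×10⁻⁶ T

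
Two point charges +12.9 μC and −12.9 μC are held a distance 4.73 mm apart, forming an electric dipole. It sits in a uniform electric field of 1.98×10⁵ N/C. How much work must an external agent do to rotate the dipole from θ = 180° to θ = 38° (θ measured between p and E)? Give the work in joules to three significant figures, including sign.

Dipole moment p = qd = (1.29×10⁻⁵ C)(0.00473 m) = 6.102×10⁻⁸ C·m.
W_ext = ΔU = U(θ₂) − U(θ₁) = −pE cosθ₂ − (−pE cosθ₁) = pE(cosθ₁ − cosθ₂).
W = (6.102×10⁻⁸)(1.98×10⁵)·(cos180° − cos38°) = (0.01208)·(-1.7880) = -0.02160 J.

W ≈ -0.0216 J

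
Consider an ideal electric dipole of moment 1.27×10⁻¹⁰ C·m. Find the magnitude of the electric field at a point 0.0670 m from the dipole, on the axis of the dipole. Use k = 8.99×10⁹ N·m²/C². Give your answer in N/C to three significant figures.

On the dipole axis E = 2kp/r³.
E = 2·(8.99×10⁹)(1.27×10⁻¹⁰) / (0.0670)³ = 7592 N/C.

E ≈ 7590 N/C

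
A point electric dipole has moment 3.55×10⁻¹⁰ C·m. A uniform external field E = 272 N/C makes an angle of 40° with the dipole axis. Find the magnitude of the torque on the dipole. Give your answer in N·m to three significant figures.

τ ≈ 6.21×10⁻⁸ N·m

Torque on an electric dipole: τ = pE sinθ.
τ = (3.55×10⁻¹⁰)(272)·sin40° = 6.207×10⁻⁸ N·m.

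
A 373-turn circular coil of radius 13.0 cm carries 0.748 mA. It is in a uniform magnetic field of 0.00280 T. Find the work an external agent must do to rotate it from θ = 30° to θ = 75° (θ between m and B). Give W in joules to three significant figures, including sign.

W ≈ 2.52×10⁻⁵ J

m = NIA = NIπa² = 373·(7.48×10⁻⁴)·π·(0.130)² = 0.01481 A·m².
W_ext = ΔU = −mB cosθ₂ + mB cosθ₁ = mB(cosθ₁ − cosθ₂).
W = (0.01481)(0.00280)·(cos30° − cos75°) = (4.147×10⁻⁵)·(+0.6072) = 2.518×10⁻⁵ J.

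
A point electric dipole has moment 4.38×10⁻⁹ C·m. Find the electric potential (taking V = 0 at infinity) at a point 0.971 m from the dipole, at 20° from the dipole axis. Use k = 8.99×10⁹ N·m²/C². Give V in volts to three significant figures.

The dipole potential is V = kp cosθ / r².
V = (8.99×10⁹)(4.38×10⁻⁹)·cos20° / (0.971)² = 39.24 V.

V ≈ 39.2 V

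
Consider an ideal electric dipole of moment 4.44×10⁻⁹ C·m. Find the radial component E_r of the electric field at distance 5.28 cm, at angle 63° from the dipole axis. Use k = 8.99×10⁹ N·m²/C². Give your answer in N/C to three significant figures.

For a dipole, E_r = (2kp cosθ)/r³.
kp/r³ = (8.99×10⁹)(4.44×10⁻⁹)/(0.0528)³ = 2.712×10⁵ N/C.
E_r = 2·2.712×10⁵·cos63° = 2.462×10⁵ N/C.

E_r ≈ 2.46×10⁵ N/C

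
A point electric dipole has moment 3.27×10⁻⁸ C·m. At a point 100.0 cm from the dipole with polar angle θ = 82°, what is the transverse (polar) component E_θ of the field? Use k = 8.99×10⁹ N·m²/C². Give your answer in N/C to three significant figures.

For a dipole, E_θ = (kp sinθ)/r³.
kp/r³ = (8.99×10⁹)(3.27×10⁻⁸)/(1.00)³ = 294.0 N/C.
E_θ = 294.0·sin82° = 291.1 N/C.

E_θ ≈ 291 N/C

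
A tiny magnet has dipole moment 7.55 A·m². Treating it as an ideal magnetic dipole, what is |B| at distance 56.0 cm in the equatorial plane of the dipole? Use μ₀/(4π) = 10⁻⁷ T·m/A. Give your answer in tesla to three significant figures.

In the equatorial plane B = (μ₀/4π)·m/r³ (half the axial value).
B = (10⁻⁷)·(7.55) / (0.560)³ = 4.299×10⁻⁶ T.

B ≈ 4.30×10⁻⁶ T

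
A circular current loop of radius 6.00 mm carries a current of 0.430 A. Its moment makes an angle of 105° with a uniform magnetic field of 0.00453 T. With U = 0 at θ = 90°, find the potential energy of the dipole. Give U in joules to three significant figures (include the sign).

U ≈ 5.70×10⁻⁸ J

Magnetic moment m = IA = Iπa² = (0.430)·π·(0.00600)² = 4.863×10⁻⁵ A·m².
U = −m·B = −mB cosθ.
U = −(4.863×10⁻⁵)(0.00453)·cos105° = 5.702×10⁻⁸ J.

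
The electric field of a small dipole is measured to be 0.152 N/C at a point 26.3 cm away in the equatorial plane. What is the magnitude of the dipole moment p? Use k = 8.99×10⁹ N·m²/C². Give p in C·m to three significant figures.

p ≈ 3.08×10⁻¹³ C·m

In the equatorial plane E = kp/r³, so p = Er³/(k).
p = (0.152)·(0.263)³ / (8.99×10⁹) = 3.076×10⁻¹³ C·m.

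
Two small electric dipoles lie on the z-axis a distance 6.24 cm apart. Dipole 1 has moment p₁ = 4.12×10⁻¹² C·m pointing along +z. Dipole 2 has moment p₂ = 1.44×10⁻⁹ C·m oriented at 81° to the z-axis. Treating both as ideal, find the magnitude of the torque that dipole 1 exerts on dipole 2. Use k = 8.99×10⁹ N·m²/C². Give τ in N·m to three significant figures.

The second dipole sits on the axis of the first, so the field there is axial: E₁ = 2kp₁/r³ along +z.
E₁ = 2(8.99×10⁹)(4.12×10⁻¹²)/(0.0624)³ = 304.9 N/C.
Torque on the second dipole: τ = p₂ E₁ sinθ.
τ = (1.44×10⁻⁹)(304.9)·sin81° = 4.336×10⁻⁷ N·m.

τ ≈ 4.34×10⁻⁷ N·m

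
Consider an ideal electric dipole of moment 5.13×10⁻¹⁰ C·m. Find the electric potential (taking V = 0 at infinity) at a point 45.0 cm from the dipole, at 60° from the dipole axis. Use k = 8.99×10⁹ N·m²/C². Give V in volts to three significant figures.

The dipole potential is V = kp cosθ / r².
V = (8.99×10⁹)(5.13×10⁻¹⁰)·cos60° / (0.450)² = 11.39 V.

V ≈ 11.4 V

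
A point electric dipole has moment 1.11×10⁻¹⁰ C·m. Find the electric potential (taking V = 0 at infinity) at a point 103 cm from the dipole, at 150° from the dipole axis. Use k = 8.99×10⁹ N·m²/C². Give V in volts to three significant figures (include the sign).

V ≈ -0.815 V

The dipole potential is V = kp cosθ / r².
V = (8.99×10⁹)(1.11×10⁻¹⁰)·cos150° / (1.03)² = -0.8146 V.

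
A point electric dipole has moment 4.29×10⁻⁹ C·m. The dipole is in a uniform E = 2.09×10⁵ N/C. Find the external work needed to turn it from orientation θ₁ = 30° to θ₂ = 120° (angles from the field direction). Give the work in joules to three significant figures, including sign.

W_ext = ΔU = U(θ₂) − U(θ₁) = −pE cosθ₂ − (−pE cosθ₁) = pE(cosθ₁ − cosθ₂).
W = (4.29×10⁻⁹)(2.09×10⁵)·(cos30° − cos120°) = (8.966×10⁻⁴)·(+1.3660) = 0.001225 J.

W ≈ 0.00122 J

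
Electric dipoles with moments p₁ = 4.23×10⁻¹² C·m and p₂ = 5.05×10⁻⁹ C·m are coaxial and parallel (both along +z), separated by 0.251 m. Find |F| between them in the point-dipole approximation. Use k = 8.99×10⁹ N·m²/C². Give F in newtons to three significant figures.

On-axis field of dipole 1 at distance r: E = 2kp₁/r³. Force on dipole 2 is F = p₂·dE/dr (gradient along axis).
dE/dr = −6kp₁/r⁴, so |F| = 6kp₁p₂/r⁴ (attractive for aligned moments).
F = 6(8.99×10⁹)(4.23×10⁻¹²)(5.05×10⁻⁹)/(0.251)⁴ = 2.903×10⁻⁷ N.

F ≈ 2.90×10⁻⁷ N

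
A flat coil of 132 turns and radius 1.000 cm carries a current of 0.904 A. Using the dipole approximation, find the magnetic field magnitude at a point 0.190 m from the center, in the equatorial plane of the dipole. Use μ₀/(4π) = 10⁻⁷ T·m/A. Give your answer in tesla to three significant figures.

m = NIA = NIπa² = 132·(0.904)·π·(0.0100)² = 0.03749 A·m².
In the equatorial plane B = (μ₀/4π)·m/r³ (half the axial value).
B = (10⁻⁷)·(0.03749) / (0.190)³ = 5.466×10⁻⁷ T.

B ≈ 5.47×10⁻⁷ T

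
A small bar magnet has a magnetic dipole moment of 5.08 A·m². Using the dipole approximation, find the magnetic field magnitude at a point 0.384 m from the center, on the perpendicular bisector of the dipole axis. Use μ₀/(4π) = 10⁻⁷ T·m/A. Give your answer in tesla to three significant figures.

B ≈ 8.97×10⁻⁶ T

In the equatorial plane B = (μ₀/4π)·m/r³ (half the axial value).
B = (10⁻⁷)·(5.08) / (0.384)³ = 8.972×10⁻⁶ T.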